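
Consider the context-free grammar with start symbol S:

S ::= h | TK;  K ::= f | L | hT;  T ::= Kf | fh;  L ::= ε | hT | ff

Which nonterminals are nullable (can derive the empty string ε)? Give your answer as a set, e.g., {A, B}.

{K, L}

Directly nullable (have an ε-rule): {L}.
K is nullable via K -> L (every symbol on the right is already known nullable).
Not nullable: S, T — each has a terminal in every rule's right-hand side or depends on a non-nullable symbol.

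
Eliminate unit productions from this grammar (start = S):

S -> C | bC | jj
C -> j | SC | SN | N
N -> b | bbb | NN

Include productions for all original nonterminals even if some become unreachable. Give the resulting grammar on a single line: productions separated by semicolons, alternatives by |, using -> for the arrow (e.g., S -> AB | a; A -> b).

Unit productions: C->N, S->C.
Unit pairs (A ⇒* B via units): (C,N), (S,C), (S,N).
S: inherits non-unit rules of {C, N, S} → NN | SC | SN | b | bC | bbb | j | jj.
C: inherits non-unit rules of {C, N} → NN | SC | SN | b | bbb | j.
N: inherits non-unit rules of {N} → NN | b | bbb.

S -> b | j | NN | SC | SN | bC | jj | bbb; C -> b | j | NN | SC | SN | bbb; N -> b | NN | bbb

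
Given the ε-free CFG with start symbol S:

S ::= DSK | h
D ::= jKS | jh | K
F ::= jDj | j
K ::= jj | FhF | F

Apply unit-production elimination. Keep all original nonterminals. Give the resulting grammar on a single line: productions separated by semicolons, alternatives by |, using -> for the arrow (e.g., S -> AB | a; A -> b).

S -> h | DSK; D -> j | jh | jj | FhF | jDj | jKS; F -> j | jDj; K -> j | jj | FhF | jDj

Unit productions: D->K, K->F.
Unit pairs (A ⇒* B via units): (D,F), (D,K), (K,F).
S: inherits non-unit rules of {S} → DSK | h.
D: inherits non-unit rules of {D, F, K} → FhF | j | jDj | jKS | jh | jj.
F: inherits non-unit rules of {F} → j | jDj.
K: inherits non-unit rules of {F, K} → FhF | j | jDj | jj.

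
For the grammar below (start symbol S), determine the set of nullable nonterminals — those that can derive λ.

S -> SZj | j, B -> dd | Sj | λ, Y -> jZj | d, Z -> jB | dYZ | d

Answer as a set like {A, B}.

{B}

Directly nullable (have an ε-rule): {B}.
Not nullable: S, Y, Z — each has a terminal in every rule's right-hand side or depends on a non-nullable symbol.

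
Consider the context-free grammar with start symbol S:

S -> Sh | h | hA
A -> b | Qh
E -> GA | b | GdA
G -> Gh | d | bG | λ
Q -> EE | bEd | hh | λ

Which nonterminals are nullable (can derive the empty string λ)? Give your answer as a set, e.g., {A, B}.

Directly nullable (have an ε-rule): {G, Q}.
Not nullable: A, E, S — each has a terminal in every rule's right-hand side or depends on a non-nullable symbol.

{G, Q}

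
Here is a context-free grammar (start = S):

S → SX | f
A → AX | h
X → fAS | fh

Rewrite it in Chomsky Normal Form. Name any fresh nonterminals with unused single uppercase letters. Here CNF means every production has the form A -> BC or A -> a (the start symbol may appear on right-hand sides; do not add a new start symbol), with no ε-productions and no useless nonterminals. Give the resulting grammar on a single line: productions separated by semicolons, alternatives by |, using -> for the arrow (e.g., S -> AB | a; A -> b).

No ε-productions.
No unit productions to eliminate.
TERM: introduce B -> f, C -> h and substitute in every rule of length ≥2.
BIN: X -> BAS becomes X -> BD, D -> AS.

S -> f | SX; A -> h | AX; B -> f; C -> h; D -> AS; X -> BC | BD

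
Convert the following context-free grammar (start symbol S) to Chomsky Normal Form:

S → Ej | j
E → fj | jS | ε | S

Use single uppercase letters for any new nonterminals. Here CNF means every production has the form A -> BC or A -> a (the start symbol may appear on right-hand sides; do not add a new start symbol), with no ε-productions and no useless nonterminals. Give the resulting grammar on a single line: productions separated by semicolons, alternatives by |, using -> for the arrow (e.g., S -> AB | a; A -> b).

Nullable: {E}; after ε-elimination: S -> j | Ej; E -> S | fj | jS.
After unit-elimination: S -> j | Ej; E -> j | Ej | fj | jS.
TERM: introduce B -> f, A -> j and substitute in every rule of length ≥2.

S -> j | EA; A -> j; B -> f; E -> j | AS | BA | EA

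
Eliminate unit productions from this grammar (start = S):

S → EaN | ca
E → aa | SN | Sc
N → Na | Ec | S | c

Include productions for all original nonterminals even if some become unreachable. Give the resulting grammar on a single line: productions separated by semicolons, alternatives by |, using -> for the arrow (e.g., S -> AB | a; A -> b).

S -> ca | EaN; E -> SN | Sc | aa; N -> c | Ec | Na | ca | EaN

Unit productions: N->S.
Unit pairs (A ⇒* B via units): (N,S).
S: inherits non-unit rules of {S} → EaN | ca.
E: inherits non-unit rules of {E} → SN | Sc | aa.
N: inherits non-unit rules of {N, S} → EaN | Ec | Na | c | ca.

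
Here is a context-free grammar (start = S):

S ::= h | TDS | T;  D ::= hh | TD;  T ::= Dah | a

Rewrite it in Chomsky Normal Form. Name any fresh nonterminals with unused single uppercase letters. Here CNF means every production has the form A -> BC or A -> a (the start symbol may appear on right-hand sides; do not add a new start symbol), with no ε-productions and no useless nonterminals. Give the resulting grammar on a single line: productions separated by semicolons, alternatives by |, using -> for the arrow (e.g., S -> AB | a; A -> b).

No ε-productions.
After unit-elimination: S -> a | h | Dah | TDS; D -> TD | hh; T -> a | Dah.
TERM: introduce B -> a, A -> h and substitute in every rule of length ≥2.
BIN: S -> DBA becomes S -> DC, C -> BA; S -> TDS becomes S -> TE, E -> DS; T -> DBA becomes T -> DF, F -> BA.

S -> a | h | DC | TE; A -> h; B -> a; C -> BA; D -> AA | TD; E -> DS; F -> BA; T -> a | DF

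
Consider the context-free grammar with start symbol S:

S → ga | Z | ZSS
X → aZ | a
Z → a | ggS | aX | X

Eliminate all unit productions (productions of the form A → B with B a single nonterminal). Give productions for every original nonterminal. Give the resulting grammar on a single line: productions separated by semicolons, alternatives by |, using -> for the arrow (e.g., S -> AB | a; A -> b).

S -> a | aX | aZ | ga | ZSS | ggS; X -> a | aZ; Z -> a | aX | aZ | ggS

Unit productions: S->Z, Z->X.
Unit pairs (A ⇒* B via units): (S,X), (S,Z), (Z,X).
S: inherits non-unit rules of {S, X, Z} → ZSS | a | aX | aZ | ga | ggS.
X: inherits non-unit rules of {X} → a | aZ.
Z: inherits non-unit rules of {X, Z} → a | aX | aZ | ggS.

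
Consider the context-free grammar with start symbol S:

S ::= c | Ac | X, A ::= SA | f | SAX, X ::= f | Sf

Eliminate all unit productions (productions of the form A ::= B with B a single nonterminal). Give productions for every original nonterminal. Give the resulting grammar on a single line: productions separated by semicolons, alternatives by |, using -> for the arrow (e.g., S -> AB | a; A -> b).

Unit productions: S->X.
Unit pairs (A ⇒* B via units): (S,X).
S: inherits non-unit rules of {S, X} → Ac | Sf | c | f.
A: inherits non-unit rules of {A} → SA | SAX | f.
X: inherits non-unit rules of {X} → Sf | f.

S -> c | f | Ac | Sf; A -> f | SA | SAX; X -> f | Sf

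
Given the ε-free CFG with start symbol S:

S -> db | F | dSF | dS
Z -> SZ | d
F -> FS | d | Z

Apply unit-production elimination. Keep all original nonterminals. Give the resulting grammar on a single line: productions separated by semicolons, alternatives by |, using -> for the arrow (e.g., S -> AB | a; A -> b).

S -> d | FS | SZ | dS | db | dSF; F -> d | FS | SZ; Z -> d | SZ

Unit productions: F->Z, S->F.
Unit pairs (A ⇒* B via units): (F,Z), (S,F), (S,Z).
S: inherits non-unit rules of {F, S, Z} → FS | SZ | d | dS | dSF | db.
F: inherits non-unit rules of {F, Z} → FS | SZ | d.
Z: inherits non-unit rules of {Z} → SZ | d.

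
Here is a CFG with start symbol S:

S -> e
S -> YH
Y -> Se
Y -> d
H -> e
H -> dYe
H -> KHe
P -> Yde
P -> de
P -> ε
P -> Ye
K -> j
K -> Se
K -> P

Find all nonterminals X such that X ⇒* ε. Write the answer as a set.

{K, P}

Directly nullable (have an ε-rule): {P}.
K is nullable via K -> P (every symbol on the right is already known nullable).
Not nullable: H, S, Y — each has a terminal in every rule's right-hand side or depends on a non-nullable symbol.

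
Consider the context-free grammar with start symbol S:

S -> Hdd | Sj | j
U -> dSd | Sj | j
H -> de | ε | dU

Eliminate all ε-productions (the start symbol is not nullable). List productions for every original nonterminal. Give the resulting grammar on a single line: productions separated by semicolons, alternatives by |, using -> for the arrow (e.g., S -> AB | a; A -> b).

Nullable set: {H}.
S -> Hdd: H nullable, giving Hdd | dd.
Drop H -> ε.
Unchanged (no nullable symbols): S -> Sj; S -> j; H -> dU; H -> de; U -> Sj; U -> dSd; U -> j.

S -> j | Sj | dd | Hdd; H -> dU | de; U -> j | Sj | dSd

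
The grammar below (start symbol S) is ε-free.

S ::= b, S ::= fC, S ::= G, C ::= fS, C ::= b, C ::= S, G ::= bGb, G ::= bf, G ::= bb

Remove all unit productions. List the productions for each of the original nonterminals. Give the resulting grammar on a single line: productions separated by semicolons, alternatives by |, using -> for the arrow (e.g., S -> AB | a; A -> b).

Unit productions: C->S, S->G.
Unit pairs (A ⇒* B via units): (C,G), (C,S), (S,G).
S: inherits non-unit rules of {G, S} → b | bGb | bb | bf | fC.
C: inherits non-unit rules of {C, G, S} → b | bGb | bb | bf | fC | fS.
G: inherits non-unit rules of {G} → bGb | bb | bf.

S -> b | bb | bf | fC | bGb; C -> b | bb | bf | fC | fS | bGb; G -> bb | bf | bGb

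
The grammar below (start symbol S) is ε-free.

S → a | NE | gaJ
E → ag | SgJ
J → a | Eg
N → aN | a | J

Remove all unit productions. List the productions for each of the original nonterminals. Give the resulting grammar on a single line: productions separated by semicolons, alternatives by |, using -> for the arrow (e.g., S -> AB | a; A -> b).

Unit productions: N->J.
Unit pairs (A ⇒* B via units): (N,J).
S: inherits non-unit rules of {S} → NE | a | gaJ.
E: inherits non-unit rules of {E} → SgJ | ag.
J: inherits non-unit rules of {J} → Eg | a.
N: inherits non-unit rules of {J, N} → Eg | a | aN.

S -> a | NE | gaJ; E -> ag | SgJ; J -> a | Eg; N -> a | Eg | aN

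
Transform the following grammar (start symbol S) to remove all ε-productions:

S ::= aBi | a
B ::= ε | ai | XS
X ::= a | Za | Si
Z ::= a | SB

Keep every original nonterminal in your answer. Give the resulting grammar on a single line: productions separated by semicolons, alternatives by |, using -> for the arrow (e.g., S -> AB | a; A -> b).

S -> a | ai | aBi; B -> XS | ai; X -> a | Si | Za; Z -> S | a | SB

Nullable set: {B}.
S -> aBi: B nullable, giving aBi | ai.
Drop B -> ε.
Z -> SB: B nullable, giving S | SB.
Unchanged (no nullable symbols): S -> a; B -> XS; B -> ai; X -> Si; X -> Za; X -> a; Z -> a.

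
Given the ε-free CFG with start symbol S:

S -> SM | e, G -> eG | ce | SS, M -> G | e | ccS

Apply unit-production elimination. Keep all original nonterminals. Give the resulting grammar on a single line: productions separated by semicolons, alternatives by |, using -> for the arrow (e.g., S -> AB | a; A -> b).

S -> e | SM; G -> SS | ce | eG; M -> e | SS | ce | eG | ccS

Unit productions: M->G.
Unit pairs (A ⇒* B via units): (M,G).
S: inherits non-unit rules of {S} → SM | e.
G: inherits non-unit rules of {G} → SS | ce | eG.
M: inherits non-unit rules of {G, M} → SS | ccS | ce | e | eG.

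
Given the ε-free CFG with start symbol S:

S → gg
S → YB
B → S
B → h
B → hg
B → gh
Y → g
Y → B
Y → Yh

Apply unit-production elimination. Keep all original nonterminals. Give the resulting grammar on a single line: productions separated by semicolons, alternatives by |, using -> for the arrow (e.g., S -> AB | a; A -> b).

S -> YB | gg; B -> h | YB | gg | gh | hg; Y -> g | h | YB | Yh | gg | gh | hg

Unit productions: B->S, Y->B.
Unit pairs (A ⇒* B via units): (B,S), (Y,B), (Y,S).
S: inherits non-unit rules of {S} → YB | gg.
B: inherits non-unit rules of {B, S} → YB | gg | gh | h | hg.
Y: inherits non-unit rules of {B, S, Y} → YB | Yh | g | gg | gh | h | hg.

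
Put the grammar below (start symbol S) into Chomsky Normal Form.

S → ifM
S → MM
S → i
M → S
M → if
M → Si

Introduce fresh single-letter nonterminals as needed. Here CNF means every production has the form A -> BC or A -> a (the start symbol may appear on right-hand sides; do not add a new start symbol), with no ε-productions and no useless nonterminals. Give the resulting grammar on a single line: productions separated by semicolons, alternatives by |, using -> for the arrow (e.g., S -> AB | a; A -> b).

S -> i | AD | MM; A -> i; B -> f; C -> BM; D -> BM; M -> i | AB | AC | MM | SA

No ε-productions.
After unit-elimination: S -> i | MM | ifM; M -> i | MM | Si | if | ifM.
TERM: introduce B -> f, A -> i and substitute in every rule of length ≥2.
BIN: M -> ABM becomes M -> AC, C -> BM; S -> ABM becomes S -> AD, D -> BM.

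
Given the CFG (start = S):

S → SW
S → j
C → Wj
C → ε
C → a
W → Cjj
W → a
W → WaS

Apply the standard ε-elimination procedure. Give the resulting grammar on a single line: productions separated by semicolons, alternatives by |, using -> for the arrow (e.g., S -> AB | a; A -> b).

S -> j | SW; C -> a | Wj; W -> a | jj | Cjj | WaS

Nullable set: {C}.
Drop C -> ε.
W -> Cjj: C nullable, giving Cjj | jj.
Unchanged (no nullable symbols): S -> SW; S -> j; C -> Wj; C -> a; W -> WaS; W -> a.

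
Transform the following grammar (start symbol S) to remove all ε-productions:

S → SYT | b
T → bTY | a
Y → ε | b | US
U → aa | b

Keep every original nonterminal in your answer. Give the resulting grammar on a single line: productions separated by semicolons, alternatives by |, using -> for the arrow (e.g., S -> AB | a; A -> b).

S -> b | ST | SYT; T -> a | bT | bTY; U -> b | aa; Y -> b | US

Nullable set: {Y}.
S -> SYT: Y nullable, giving ST | SYT.
T -> bTY: Y nullable, giving bT | bTY.
Drop Y -> ε.
Unchanged (no nullable symbols): S -> b; T -> a; U -> aa; U -> b; Y -> US; Y -> b.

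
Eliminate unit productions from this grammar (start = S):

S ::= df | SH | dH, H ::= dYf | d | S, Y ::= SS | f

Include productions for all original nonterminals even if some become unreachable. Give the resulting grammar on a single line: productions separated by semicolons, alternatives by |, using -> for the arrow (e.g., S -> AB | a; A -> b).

S -> SH | dH | df; H -> d | SH | dH | df | dYf; Y -> f | SS

Unit productions: H->S.
Unit pairs (A ⇒* B via units): (H,S).
S: inherits non-unit rules of {S} → SH | dH | df.
H: inherits non-unit rules of {H, S} → SH | d | dH | dYf | df.
Y: inherits non-unit rules of {Y} → SS | f.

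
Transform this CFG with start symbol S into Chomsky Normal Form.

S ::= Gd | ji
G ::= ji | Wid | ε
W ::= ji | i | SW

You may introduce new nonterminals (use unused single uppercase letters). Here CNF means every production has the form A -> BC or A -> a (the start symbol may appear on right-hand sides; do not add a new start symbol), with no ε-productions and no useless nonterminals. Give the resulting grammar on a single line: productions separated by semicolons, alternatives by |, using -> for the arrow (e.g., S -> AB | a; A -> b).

Nullable: {G}; after ε-elimination: S -> d | Gd | ji; G -> ji | Wid; W -> i | SW | ji.
No unit productions to eliminate.
TERM: introduce B -> d, A -> i, C -> j and substitute in every rule of length ≥2.
BIN: G -> WAB becomes G -> WD, D -> AB.

S -> d | CA | GB; A -> i; B -> d; C -> j; D -> AB; G -> CA | WD; W -> i | CA | SW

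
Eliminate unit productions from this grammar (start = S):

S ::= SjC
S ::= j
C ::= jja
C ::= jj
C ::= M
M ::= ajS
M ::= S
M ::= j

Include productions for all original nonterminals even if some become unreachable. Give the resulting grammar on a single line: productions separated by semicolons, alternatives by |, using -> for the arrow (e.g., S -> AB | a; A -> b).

S -> j | SjC; C -> j | jj | SjC | ajS | jja; M -> j | SjC | ajS

Unit productions: C->M, M->S.
Unit pairs (A ⇒* B via units): (C,M), (C,S), (M,S).
S: inherits non-unit rules of {S} → SjC | j.
C: inherits non-unit rules of {C, M, S} → SjC | ajS | j | jj | jja.
M: inherits non-unit rules of {M, S} → SjC | ajS | j.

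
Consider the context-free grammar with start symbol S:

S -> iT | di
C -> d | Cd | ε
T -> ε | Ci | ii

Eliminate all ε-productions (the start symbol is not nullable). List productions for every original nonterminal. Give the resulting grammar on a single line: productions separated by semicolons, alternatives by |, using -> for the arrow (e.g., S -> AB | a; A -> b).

S -> i | di | iT; C -> d | Cd; T -> i | Ci | ii

Nullable set: {C, T}.
S -> iT: T nullable, giving i | iT.
Drop C -> ε.
C -> Cd: C nullable, giving Cd | d.
Drop T -> ε.
T -> Ci: C nullable, giving Ci | i.
Unchanged (no nullable symbols): S -> di; C -> d; T -> ii.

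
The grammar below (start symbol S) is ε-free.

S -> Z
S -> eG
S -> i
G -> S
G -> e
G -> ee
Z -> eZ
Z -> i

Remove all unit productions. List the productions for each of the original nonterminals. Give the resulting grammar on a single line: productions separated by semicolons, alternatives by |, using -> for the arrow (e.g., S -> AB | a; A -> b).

S -> i | eG | eZ; G -> e | i | eG | eZ | ee; Z -> i | eZ

Unit productions: G->S, S->Z.
Unit pairs (A ⇒* B via units): (G,S), (G,Z), (S,Z).
S: inherits non-unit rules of {S, Z} → eG | eZ | i.
G: inherits non-unit rules of {G, S, Z} → e | eG | eZ | ee | i.
Z: inherits non-unit rules of {Z} → eZ | i.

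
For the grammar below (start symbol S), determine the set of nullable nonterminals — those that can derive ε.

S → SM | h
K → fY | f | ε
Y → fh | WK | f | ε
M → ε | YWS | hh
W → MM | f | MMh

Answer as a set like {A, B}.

Directly nullable (have an ε-rule): {K, M, Y}.
W is nullable via W -> MM (every symbol on the right is already known nullable).
Not nullable: S — each has a terminal in every rule's right-hand side or depends on a non-nullable symbol.

{K, M, W, Y}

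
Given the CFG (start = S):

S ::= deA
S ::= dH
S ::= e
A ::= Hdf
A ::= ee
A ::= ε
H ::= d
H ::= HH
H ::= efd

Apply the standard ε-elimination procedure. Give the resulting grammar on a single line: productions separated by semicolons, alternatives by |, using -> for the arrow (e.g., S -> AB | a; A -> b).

S -> e | dH | de | deA; A -> ee | Hdf; H -> d | HH | efd

Nullable set: {A}.
S -> deA: A nullable, giving de | deA.
Drop A -> ε.
Unchanged (no nullable symbols): S -> dH; S -> e; A -> Hdf; A -> ee; H -> HH; H -> d; H -> efd.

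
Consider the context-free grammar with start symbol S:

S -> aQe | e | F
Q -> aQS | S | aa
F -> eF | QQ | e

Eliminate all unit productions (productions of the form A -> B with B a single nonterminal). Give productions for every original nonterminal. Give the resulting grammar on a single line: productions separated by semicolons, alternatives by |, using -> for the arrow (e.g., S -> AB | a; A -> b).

Unit productions: Q->S, S->F.
Unit pairs (A ⇒* B via units): (Q,F), (Q,S), (S,F).
S: inherits non-unit rules of {F, S} → QQ | aQe | e | eF.
F: inherits non-unit rules of {F} → QQ | e | eF.
Q: inherits non-unit rules of {F, Q, S} → QQ | aQS | aQe | aa | e | eF.

S -> e | QQ | eF | aQe; F -> e | QQ | eF; Q -> e | QQ | aa | eF | aQS | aQe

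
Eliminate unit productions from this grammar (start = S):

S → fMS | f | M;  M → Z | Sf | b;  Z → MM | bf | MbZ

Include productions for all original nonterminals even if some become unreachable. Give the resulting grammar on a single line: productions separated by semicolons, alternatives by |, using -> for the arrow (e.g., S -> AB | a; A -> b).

S -> b | f | MM | Sf | bf | MbZ | fMS; M -> b | MM | Sf | bf | MbZ; Z -> MM | bf | MbZ

Unit productions: M->Z, S->M.
Unit pairs (A ⇒* B via units): (M,Z), (S,M), (S,Z).
S: inherits non-unit rules of {M, S, Z} → MM | MbZ | Sf | b | bf | f | fMS.
M: inherits non-unit rules of {M, Z} → MM | MbZ | Sf | b | bf.
Z: inherits non-unit rules of {Z} → MM | MbZ | bf.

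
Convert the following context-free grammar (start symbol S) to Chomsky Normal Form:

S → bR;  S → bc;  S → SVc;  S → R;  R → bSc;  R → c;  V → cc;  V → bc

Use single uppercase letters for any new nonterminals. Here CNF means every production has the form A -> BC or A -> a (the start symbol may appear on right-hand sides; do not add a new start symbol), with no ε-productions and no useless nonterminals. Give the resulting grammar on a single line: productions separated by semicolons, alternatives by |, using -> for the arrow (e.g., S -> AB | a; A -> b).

No ε-productions.
After unit-elimination: S -> c | bR | bc | SVc | bSc; R -> c | bSc; V -> bc | cc.
TERM: introduce A -> b, B -> c and substitute in every rule of length ≥2.
BIN: R -> ASB becomes R -> AC, C -> SB; S -> ASB becomes S -> AD, D -> SB; S -> SVB becomes S -> SE, E -> VB.

S -> c | AB | AD | AR | SE; A -> b; B -> c; C -> SB; D -> SB; E -> VB; R -> c | AC; V -> AB | BB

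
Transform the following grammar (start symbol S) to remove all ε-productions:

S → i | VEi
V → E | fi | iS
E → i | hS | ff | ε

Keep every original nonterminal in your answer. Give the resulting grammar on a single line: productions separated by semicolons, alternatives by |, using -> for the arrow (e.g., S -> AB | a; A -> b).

S -> i | Ei | Vi | VEi; E -> i | ff | hS; V -> E | fi | iS

Nullable set: {E, V}.
S -> VEi: V, E nullable, giving Ei | VEi | Vi | i.
Drop E -> ε.
V -> E: E nullable, giving E.
Unchanged (no nullable symbols): S -> i; E -> ff; E -> hS; E -> i; V -> fi; V -> iS.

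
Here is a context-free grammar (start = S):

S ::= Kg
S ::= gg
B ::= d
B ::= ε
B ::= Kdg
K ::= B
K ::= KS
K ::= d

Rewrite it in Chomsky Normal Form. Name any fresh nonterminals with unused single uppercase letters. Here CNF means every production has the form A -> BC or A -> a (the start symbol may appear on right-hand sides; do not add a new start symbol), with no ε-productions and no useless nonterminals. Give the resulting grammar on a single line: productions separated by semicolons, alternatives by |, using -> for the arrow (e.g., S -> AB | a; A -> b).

S -> g | CC | KC; A -> d; C -> g; E -> AC; K -> d | g | AC | CC | KC | KE | KS

Nullable: {B, K}; after ε-elimination: S -> g | Kg | gg; B -> d | dg | Kdg; K -> B | S | d | KS.
After unit-elimination: S -> g | Kg | gg; B -> d | dg | Kdg; K -> d | g | KS | Kg | dg | gg | Kdg.
TERM: introduce A -> d, C -> g and substitute in every rule of length ≥2.
BIN: B -> KAC becomes B -> KD, D -> AC; K -> KAC becomes K -> KE, E -> AC.
Drop unreachable/unproductive: B.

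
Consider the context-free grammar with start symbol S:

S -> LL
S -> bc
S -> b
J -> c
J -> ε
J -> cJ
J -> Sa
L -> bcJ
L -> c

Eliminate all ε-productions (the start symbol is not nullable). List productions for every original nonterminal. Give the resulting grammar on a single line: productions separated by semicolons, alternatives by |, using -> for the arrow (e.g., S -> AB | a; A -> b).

S -> b | LL | bc; J -> c | Sa | cJ; L -> c | bc | bcJ

Nullable set: {J}.
Drop J -> ε.
J -> cJ: J nullable, giving c | cJ.
L -> bcJ: J nullable, giving bc | bcJ.
Unchanged (no nullable symbols): S -> LL; S -> b; S -> bc; J -> Sa; J -> c; L -> c.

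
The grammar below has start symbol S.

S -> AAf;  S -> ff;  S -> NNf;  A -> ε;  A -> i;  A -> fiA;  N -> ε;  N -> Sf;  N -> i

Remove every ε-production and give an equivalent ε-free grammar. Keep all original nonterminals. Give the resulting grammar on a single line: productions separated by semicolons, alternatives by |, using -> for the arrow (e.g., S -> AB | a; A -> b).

Nullable set: {A, N}.
S -> AAf: A, A nullable, giving AAf | Af | f.
S -> NNf: N, N nullable, giving NNf | Nf | f.
Drop A -> ε.
A -> fiA: A nullable, giving fi | fiA.
Drop N -> ε.
Unchanged (no nullable symbols): S -> ff; A -> i; N -> Sf; N -> i.

S -> f | Af | Nf | ff | AAf | NNf; A -> i | fi | fiA; N -> i | Sf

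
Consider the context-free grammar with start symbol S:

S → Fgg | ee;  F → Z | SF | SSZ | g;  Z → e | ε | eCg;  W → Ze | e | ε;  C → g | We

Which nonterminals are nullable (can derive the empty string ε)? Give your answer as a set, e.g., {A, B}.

Directly nullable (have an ε-rule): {W, Z}.
F is nullable via F -> Z (every symbol on the right is already known nullable).
Not nullable: C, S — each has a terminal in every rule's right-hand side or depends on a non-nullable symbol.

{F, W, Z}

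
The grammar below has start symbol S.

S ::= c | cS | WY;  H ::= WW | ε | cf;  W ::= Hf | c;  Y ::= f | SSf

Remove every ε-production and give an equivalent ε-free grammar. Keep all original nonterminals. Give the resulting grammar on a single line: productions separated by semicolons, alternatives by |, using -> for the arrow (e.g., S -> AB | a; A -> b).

S -> c | WY | cS; H -> WW | cf; W -> c | f | Hf; Y -> f | SSf

Nullable set: {H}.
Drop H -> ε.
W -> Hf: H nullable, giving Hf | f.
Unchanged (no nullable symbols): S -> WY; S -> c; S -> cS; H -> WW; H -> cf; W -> c; Y -> SSf; Y -> f.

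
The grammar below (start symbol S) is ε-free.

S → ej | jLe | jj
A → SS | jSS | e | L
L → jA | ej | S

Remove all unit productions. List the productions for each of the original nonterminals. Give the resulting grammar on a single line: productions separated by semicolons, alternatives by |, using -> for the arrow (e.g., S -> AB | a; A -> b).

Unit productions: A->L, L->S.
Unit pairs (A ⇒* B via units): (A,L), (A,S), (L,S).
S: inherits non-unit rules of {S} → ej | jLe | jj.
A: inherits non-unit rules of {A, L, S} → SS | e | ej | jA | jLe | jSS | jj.
L: inherits non-unit rules of {L, S} → ej | jA | jLe | jj.

S -> ej | jj | jLe; A -> e | SS | ej | jA | jj | jLe | jSS; L -> ej | jA | jj | jLe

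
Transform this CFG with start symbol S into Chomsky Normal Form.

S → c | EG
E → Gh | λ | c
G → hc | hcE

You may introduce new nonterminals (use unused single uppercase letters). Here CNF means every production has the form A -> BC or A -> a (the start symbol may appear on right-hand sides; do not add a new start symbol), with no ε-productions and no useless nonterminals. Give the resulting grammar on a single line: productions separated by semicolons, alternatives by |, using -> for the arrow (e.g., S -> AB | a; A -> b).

Nullable: {E}; after ε-elimination: S -> G | c | EG; E -> c | Gh; G -> hc | hcE.
After unit-elimination: S -> c | EG | hc | hcE; E -> c | Gh; G -> hc | hcE.
TERM: introduce B -> c, A -> h and substitute in every rule of length ≥2.
BIN: G -> ABE becomes G -> AC, C -> BE; S -> ABE becomes S -> AD, D -> BE.

S -> c | AB | AD | EG; A -> h; B -> c; C -> BE; D -> BE; E -> c | GA; G -> AB | AC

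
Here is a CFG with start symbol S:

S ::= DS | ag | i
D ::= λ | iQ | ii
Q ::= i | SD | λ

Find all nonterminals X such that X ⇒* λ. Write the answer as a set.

Directly nullable (have an ε-rule): {D, Q}.
Not nullable: S — each has a terminal in every rule's right-hand side or depends on a non-nullable symbol.

{D, Q}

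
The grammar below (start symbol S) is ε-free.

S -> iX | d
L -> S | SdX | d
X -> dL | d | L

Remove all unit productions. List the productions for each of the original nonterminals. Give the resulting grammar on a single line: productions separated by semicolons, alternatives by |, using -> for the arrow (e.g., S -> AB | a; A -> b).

S -> d | iX; L -> d | iX | SdX; X -> d | dL | iX | SdX

Unit productions: L->S, X->L.
Unit pairs (A ⇒* B via units): (L,S), (X,L), (X,S).
S: inherits non-unit rules of {S} → d | iX.
L: inherits non-unit rules of {L, S} → SdX | d | iX.
X: inherits non-unit rules of {L, S, X} → SdX | d | dL | iX.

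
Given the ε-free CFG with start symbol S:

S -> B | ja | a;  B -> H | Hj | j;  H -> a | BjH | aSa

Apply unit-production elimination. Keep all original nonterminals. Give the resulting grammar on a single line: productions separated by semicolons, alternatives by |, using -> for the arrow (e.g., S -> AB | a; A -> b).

S -> a | j | Hj | ja | BjH | aSa; B -> a | j | Hj | BjH | aSa; H -> a | BjH | aSa

Unit productions: B->H, S->B.
Unit pairs (A ⇒* B via units): (B,H), (S,B), (S,H).
S: inherits non-unit rules of {B, H, S} → BjH | Hj | a | aSa | j | ja.
B: inherits non-unit rules of {B, H} → BjH | Hj | a | aSa | j.
H: inherits non-unit rules of {H} → BjH | a | aSa.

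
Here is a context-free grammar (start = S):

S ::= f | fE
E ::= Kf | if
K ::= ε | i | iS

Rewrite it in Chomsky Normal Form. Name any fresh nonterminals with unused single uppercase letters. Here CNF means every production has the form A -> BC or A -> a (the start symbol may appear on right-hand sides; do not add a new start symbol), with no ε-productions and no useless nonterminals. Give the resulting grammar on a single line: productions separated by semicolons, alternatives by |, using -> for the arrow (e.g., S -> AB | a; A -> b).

Nullable: {K}; after ε-elimination: S -> f | fE; E -> f | Kf | if; K -> i | iS.
No unit productions to eliminate.
TERM: introduce A -> f, B -> i and substitute in every rule of length ≥2.

S -> f | AE; A -> f; B -> i; E -> f | BA | KA; K -> i | BS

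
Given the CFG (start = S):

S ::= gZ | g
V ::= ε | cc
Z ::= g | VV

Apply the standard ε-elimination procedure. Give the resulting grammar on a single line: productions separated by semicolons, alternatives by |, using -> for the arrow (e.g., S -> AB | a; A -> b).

S -> g | gZ; V -> cc; Z -> V | g | VV

Nullable set: {V, Z}.
S -> gZ: Z nullable, giving g | gZ.
Drop V -> ε.
Z -> VV: V, V nullable, giving V | VV.
Unchanged (no nullable symbols): S -> g; V -> cc; Z -> g.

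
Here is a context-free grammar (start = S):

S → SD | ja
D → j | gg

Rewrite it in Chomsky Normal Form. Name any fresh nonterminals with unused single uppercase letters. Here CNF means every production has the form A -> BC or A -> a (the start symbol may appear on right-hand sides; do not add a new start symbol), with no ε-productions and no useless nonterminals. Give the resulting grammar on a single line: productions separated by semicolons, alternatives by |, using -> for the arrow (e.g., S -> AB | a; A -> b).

S -> BC | SD; A -> g; B -> j; C -> a; D -> j | AA

No ε-productions.
No unit productions to eliminate.
TERM: introduce C -> a, A -> g, B -> j and substitute in every rule of length ≥2.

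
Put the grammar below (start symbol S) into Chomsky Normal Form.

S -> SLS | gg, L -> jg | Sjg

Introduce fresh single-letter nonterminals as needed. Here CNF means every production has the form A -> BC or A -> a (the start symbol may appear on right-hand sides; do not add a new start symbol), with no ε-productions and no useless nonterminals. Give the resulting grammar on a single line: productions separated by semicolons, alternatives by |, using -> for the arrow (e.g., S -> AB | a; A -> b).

No ε-productions.
No unit productions to eliminate.
TERM: introduce B -> g, A -> j and substitute in every rule of length ≥2.
BIN: L -> SAB becomes L -> SC, C -> AB; S -> SLS becomes S -> SD, D -> LS.

S -> BB | SD; A -> j; B -> g; C -> AB; D -> LS; L -> AB | SC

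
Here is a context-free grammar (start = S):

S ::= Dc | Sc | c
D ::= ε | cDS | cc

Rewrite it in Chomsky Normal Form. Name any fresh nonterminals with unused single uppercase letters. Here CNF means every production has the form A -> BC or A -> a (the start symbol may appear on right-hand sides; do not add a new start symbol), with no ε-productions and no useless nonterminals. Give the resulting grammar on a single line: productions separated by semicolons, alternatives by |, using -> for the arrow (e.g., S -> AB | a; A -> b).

S -> c | DA | SA; A -> c; B -> DS; D -> AA | AB | AS

Nullable: {D}; after ε-elimination: S -> c | Dc | Sc; D -> cS | cc | cDS.
No unit productions to eliminate.
TERM: introduce A -> c and substitute in every rule of length ≥2.
BIN: D -> ADS becomes D -> AB, B -> DS.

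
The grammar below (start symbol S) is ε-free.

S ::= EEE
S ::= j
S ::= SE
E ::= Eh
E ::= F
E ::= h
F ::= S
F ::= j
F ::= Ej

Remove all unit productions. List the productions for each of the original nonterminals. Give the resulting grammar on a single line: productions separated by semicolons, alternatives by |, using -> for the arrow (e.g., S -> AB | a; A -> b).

S -> j | SE | EEE; E -> h | j | Eh | Ej | SE | EEE; F -> j | Ej | SE | EEE

Unit productions: E->F, F->S.
Unit pairs (A ⇒* B via units): (E,F), (E,S), (F,S).
S: inherits non-unit rules of {S} → EEE | SE | j.
E: inherits non-unit rules of {E, F, S} → EEE | Eh | Ej | SE | h | j.
F: inherits non-unit rules of {F, S} → EEE | Ej | SE | j.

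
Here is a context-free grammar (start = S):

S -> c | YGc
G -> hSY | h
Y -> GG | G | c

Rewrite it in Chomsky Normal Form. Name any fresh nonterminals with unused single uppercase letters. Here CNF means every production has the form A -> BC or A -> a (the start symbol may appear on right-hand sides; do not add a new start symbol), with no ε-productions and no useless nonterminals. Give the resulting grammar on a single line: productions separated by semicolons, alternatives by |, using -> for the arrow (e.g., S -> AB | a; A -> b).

No ε-productions.
After unit-elimination: S -> c | YGc; G -> h | hSY; Y -> c | h | GG | hSY.
TERM: introduce B -> c, A -> h and substitute in every rule of length ≥2.
BIN: G -> ASY becomes G -> AC, C -> SY; S -> YGB becomes S -> YD, D -> GB; Y -> ASY becomes Y -> AE, E -> SY.

S -> c | YD; A -> h; B -> c; C -> SY; D -> GB; E -> SY; G -> h | AC; Y -> c | h | AE | GG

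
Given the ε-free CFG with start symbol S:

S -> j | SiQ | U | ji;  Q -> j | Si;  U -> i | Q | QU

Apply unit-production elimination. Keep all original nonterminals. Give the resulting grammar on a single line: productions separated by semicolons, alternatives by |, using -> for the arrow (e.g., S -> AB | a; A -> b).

S -> i | j | QU | Si | ji | SiQ; Q -> j | Si; U -> i | j | QU | Si

Unit productions: S->U, U->Q.
Unit pairs (A ⇒* B via units): (S,Q), (S,U), (U,Q).
S: inherits non-unit rules of {Q, S, U} → QU | Si | SiQ | i | j | ji.
Q: inherits non-unit rules of {Q} → Si | j.
U: inherits non-unit rules of {Q, U} → QU | Si | i | j.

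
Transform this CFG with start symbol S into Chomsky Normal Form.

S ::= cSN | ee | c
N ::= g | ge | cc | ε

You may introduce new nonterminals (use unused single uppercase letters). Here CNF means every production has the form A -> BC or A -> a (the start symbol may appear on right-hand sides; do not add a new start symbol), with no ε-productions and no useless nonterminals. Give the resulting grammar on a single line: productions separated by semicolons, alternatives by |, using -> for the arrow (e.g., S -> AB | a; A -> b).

Nullable: {N}; after ε-elimination: S -> c | cS | ee | cSN; N -> g | cc | ge.
No unit productions to eliminate.
TERM: introduce A -> c, C -> e, B -> g and substitute in every rule of length ≥2.
BIN: S -> ASN becomes S -> AD, D -> SN.

S -> c | AD | AS | CC; A -> c; B -> g; C -> e; D -> SN; N -> g | AA | BC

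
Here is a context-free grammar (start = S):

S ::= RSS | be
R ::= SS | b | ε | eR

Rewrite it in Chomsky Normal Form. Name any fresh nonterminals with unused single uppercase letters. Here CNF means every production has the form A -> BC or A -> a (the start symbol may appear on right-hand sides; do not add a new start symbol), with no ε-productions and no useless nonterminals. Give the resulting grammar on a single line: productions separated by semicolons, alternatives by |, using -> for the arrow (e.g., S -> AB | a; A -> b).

S -> BA | RC | SS; A -> e; B -> b; C -> SS; R -> b | e | AR | SS

Nullable: {R}; after ε-elimination: S -> SS | be | RSS; R -> b | e | SS | eR.
No unit productions to eliminate.
TERM: introduce B -> b, A -> e and substitute in every rule of length ≥2.
BIN: S -> RSS becomes S -> RC, C -> SS.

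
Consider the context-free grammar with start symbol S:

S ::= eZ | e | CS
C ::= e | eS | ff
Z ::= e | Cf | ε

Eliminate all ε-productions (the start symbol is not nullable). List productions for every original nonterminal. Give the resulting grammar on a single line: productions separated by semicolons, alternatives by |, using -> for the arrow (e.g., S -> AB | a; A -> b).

Nullable set: {Z}.
S -> eZ: Z nullable, giving e | eZ.
Drop Z -> ε.
Unchanged (no nullable symbols): S -> CS; S -> e; C -> e; C -> eS; C -> ff; Z -> Cf; Z -> e.

S -> e | CS | eZ; C -> e | eS | ff; Z -> e | Cf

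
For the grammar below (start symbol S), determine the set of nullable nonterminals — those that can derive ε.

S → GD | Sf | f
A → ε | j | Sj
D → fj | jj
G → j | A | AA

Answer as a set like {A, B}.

Directly nullable (have an ε-rule): {A}.
G is nullable via G -> A (every symbol on the right is already known nullable).
Not nullable: D, S — each has a terminal in every rule's right-hand side or depends on a non-nullable symbol.

{A, G}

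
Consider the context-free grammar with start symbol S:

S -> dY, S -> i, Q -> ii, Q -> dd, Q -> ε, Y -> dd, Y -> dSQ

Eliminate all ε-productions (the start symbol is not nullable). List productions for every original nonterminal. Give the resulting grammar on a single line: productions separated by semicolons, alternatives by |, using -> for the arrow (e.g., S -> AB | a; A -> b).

Nullable set: {Q}.
Drop Q -> ε.
Y -> dSQ: Q nullable, giving dS | dSQ.
Unchanged (no nullable symbols): S -> dY; S -> i; Q -> dd; Q -> ii; Y -> dd.

S -> i | dY; Q -> dd | ii; Y -> dS | dd | dSQ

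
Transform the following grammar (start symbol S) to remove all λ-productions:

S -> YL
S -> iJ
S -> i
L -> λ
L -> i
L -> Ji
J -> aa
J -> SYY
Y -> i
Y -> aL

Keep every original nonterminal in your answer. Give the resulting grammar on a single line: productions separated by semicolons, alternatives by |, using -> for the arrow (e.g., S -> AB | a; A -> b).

S -> Y | i | YL | iJ; J -> aa | SYY; L -> i | Ji; Y -> a | i | aL

Nullable set: {L}.
S -> YL: L nullable, giving Y | YL.
Drop L -> λ.
Y -> aL: L nullable, giving a | aL.
Unchanged (no nullable symbols): S -> i; S -> iJ; J -> SYY; J -> aa; L -> Ji; L -> i; Y -> i.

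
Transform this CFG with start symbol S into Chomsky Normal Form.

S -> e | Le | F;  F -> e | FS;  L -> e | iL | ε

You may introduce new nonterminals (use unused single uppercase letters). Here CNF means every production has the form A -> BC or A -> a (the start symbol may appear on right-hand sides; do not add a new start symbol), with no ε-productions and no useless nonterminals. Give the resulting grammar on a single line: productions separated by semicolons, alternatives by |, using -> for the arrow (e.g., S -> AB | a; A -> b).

S -> e | FS | LB; A -> i; B -> e; F -> e | FS; L -> e | i | AL

Nullable: {L}; after ε-elimination: S -> F | e | Le; F -> e | FS; L -> e | i | iL.
After unit-elimination: S -> e | FS | Le; F -> e | FS; L -> e | i | iL.
TERM: introduce B -> e, A -> i and substitute in every rule of length ≥2.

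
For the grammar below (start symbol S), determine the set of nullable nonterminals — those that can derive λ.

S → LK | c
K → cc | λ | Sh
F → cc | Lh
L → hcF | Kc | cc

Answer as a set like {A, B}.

Directly nullable (have an ε-rule): {K}.
Not nullable: F, L, S — each has a terminal in every rule's right-hand side or depends on a non-nullable symbol.

{K}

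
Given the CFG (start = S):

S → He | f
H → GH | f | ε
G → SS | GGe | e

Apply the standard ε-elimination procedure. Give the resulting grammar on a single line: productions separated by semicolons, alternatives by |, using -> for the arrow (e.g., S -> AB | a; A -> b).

S -> e | f | He; G -> e | SS | GGe; H -> G | f | GH

Nullable set: {H}.
S -> He: H nullable, giving He | e.
Drop H -> ε.
H -> GH: H nullable, giving G | GH.
Unchanged (no nullable symbols): S -> f; G -> GGe; G -> SS; G -> e; H -> f.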